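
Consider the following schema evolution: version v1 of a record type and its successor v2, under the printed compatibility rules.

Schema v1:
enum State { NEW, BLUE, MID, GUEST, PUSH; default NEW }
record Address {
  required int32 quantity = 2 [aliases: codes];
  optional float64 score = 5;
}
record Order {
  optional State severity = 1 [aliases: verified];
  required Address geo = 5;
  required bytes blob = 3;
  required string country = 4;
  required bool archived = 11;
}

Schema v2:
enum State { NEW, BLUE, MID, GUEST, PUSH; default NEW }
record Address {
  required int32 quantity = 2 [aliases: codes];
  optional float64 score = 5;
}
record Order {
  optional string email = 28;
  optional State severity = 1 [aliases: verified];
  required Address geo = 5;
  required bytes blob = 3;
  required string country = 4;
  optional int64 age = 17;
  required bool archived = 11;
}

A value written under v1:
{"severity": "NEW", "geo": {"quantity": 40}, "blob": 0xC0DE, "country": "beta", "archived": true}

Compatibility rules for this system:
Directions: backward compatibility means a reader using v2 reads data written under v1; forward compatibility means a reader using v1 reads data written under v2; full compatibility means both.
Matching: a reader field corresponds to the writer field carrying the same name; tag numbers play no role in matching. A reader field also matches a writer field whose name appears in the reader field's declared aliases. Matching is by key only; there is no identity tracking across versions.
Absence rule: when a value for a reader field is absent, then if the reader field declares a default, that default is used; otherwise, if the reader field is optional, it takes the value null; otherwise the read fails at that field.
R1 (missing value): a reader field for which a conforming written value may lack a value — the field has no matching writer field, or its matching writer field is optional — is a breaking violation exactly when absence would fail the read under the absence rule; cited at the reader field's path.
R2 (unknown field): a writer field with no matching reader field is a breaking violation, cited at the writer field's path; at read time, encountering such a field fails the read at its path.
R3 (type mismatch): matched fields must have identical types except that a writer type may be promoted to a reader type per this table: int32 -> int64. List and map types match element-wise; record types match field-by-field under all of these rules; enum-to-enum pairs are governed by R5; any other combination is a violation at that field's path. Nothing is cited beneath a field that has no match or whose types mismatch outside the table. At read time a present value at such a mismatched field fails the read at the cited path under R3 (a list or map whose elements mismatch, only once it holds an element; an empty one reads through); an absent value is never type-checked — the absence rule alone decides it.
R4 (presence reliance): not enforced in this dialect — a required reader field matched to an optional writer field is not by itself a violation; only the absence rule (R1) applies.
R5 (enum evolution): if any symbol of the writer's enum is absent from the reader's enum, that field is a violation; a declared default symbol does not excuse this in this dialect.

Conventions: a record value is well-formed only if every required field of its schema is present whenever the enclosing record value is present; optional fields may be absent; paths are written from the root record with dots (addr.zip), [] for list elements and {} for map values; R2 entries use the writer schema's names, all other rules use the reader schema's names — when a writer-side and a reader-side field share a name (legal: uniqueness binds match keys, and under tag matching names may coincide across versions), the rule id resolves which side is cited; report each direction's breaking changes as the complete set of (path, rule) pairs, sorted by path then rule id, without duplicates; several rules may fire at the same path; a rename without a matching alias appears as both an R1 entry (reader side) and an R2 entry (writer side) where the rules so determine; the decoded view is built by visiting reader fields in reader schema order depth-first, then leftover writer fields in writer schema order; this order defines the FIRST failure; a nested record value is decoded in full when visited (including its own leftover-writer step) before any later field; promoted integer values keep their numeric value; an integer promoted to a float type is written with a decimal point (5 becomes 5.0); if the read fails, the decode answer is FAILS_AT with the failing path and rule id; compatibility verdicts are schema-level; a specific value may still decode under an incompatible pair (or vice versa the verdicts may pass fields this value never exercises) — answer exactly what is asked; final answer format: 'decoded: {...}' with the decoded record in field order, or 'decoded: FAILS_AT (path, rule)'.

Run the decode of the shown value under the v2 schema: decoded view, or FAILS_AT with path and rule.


each type pair in Order: writer, then reader
decoding the Order value with the v2 reader:
  email := null (not supplied -> null)
  severity := "NEW"
  geo.quantity := 40
  geo.score := null (not supplied -> null)
  blob := 0xC0DE
  country := "beta"
  age := null (not supplied -> null)
  archived := true
  => decoded: {"email": null, "severity": "NEW", "geo": {"quantity": 40, "score": null}, "blob": 0xC0DE, "country": "beta", "age": null, "archived": true}

decoded: {"email": null, "severity": "NEW", "geo": {"quantity": 40, "score": null}, "blob": 0xC0DE, "country": "beta", "age": null, "archived": true}


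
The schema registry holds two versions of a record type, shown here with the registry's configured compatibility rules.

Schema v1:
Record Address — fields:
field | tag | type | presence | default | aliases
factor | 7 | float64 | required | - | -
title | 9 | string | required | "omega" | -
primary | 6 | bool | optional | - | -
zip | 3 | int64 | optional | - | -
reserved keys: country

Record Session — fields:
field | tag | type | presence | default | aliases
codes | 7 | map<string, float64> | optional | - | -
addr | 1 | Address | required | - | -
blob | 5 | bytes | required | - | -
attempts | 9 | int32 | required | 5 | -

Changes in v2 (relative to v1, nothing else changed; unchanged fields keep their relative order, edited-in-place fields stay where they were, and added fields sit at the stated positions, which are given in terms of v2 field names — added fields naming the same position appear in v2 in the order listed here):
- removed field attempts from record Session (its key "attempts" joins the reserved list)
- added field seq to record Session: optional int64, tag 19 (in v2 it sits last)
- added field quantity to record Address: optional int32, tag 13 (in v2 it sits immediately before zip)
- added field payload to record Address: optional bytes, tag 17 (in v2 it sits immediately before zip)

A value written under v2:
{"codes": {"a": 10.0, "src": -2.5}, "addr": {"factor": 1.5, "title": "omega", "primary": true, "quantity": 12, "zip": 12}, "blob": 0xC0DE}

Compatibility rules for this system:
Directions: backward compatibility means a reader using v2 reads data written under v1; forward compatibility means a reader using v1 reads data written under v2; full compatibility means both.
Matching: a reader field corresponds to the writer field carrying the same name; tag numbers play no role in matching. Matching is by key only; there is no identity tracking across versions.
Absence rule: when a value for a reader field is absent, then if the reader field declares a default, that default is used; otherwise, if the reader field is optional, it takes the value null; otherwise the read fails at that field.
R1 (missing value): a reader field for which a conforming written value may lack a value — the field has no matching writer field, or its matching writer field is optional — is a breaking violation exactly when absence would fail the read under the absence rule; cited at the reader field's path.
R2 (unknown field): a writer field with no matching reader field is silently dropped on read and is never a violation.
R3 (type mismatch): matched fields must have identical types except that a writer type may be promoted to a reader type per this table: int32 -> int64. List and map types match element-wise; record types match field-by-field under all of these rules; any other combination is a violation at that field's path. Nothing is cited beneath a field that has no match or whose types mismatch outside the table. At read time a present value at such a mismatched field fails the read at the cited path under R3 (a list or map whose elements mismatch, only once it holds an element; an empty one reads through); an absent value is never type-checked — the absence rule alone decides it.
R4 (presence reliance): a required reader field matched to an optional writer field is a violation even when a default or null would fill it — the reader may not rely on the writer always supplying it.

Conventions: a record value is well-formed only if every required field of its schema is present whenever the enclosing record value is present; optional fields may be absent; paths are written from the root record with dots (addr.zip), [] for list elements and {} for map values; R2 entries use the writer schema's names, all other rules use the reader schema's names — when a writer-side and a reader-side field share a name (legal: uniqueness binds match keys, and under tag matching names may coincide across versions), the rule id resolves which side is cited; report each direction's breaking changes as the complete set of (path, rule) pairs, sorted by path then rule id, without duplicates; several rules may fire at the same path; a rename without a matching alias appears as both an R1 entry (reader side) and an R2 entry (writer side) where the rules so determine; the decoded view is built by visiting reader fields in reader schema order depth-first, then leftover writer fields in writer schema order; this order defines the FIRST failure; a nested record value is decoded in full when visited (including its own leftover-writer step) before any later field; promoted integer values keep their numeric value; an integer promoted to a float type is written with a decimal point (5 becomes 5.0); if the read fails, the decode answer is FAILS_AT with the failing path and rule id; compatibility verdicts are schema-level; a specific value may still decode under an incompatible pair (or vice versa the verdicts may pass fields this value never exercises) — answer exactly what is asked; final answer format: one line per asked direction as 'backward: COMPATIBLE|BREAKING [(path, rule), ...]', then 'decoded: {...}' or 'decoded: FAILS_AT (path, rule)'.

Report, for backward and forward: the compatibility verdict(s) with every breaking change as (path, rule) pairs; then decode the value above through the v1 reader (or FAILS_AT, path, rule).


arrows below run writer -> reader for Session
backward for Session (reader v2, writer v1):
  codes: map<string, float64> -> map<string, float64>, writer optional; from codes
  addr: Address -> Address, writer required; from addr
  blob: bytes -> bytes, writer required; from blob
  no writer field matches reader seq
  leftover writer field: attempts
  addr.factor: float64 -> float64, writer required; from addr.factor
  addr.title: string -> string, writer required; from addr.title
  addr.primary: bool -> bool, writer optional; from addr.primary
  no writer field matches reader addr.quantity
  no writer field matches reader addr.payload
  addr.zip: int64 -> int64, writer optional; from addr.zip
  => backward: COMPATIBLE
forward for Session (reader v1, writer v2):
  codes: map<string, float64> -> map<string, float64>, writer optional; from codes
  addr: Address -> Address, writer required; from addr
  blob: bytes -> bytes, writer required; from blob
  no writer field matches reader attempts
  leftover writer field: seq
  addr.factor: float64 -> float64, writer required; from addr.factor
  addr.title: string -> string, writer required; from addr.title
  addr.primary: bool -> bool, writer optional; from addr.primary
  addr.zip: int64 -> int64, writer optional; from addr.zip
  leftover writer field: addr.quantity
  leftover writer field: addr.payload
  => forward: COMPATIBLE
decode (reader v1):
  codes := {"a": 10.0, "src": -2.5}
  addr.factor := 1.5
  addr.title := "omega"
  addr.primary := true
  addr.zip := 12
  writer addr.quantity: no reader field; dropped
  blob := 0xC0DE
  attempts := 5 (missing; default applied)
  => decoded: {"codes": {"a": 10.0, "src": -2.5}, "addr": {"factor": 1.5, "title": "omega", "primary": true, "zip": 12}, "blob": 0xC0DE, "attempts": 5}

backward: COMPATIBLE []; forward: COMPATIBLE []; decoded: {"codes": {"a": 10.0, "src": -2.5}, "addr": {"factor": 1.5, "title": "omega", "primary": true, "zip": 12}, "blob": 0xC0DE, "attempts": 5}


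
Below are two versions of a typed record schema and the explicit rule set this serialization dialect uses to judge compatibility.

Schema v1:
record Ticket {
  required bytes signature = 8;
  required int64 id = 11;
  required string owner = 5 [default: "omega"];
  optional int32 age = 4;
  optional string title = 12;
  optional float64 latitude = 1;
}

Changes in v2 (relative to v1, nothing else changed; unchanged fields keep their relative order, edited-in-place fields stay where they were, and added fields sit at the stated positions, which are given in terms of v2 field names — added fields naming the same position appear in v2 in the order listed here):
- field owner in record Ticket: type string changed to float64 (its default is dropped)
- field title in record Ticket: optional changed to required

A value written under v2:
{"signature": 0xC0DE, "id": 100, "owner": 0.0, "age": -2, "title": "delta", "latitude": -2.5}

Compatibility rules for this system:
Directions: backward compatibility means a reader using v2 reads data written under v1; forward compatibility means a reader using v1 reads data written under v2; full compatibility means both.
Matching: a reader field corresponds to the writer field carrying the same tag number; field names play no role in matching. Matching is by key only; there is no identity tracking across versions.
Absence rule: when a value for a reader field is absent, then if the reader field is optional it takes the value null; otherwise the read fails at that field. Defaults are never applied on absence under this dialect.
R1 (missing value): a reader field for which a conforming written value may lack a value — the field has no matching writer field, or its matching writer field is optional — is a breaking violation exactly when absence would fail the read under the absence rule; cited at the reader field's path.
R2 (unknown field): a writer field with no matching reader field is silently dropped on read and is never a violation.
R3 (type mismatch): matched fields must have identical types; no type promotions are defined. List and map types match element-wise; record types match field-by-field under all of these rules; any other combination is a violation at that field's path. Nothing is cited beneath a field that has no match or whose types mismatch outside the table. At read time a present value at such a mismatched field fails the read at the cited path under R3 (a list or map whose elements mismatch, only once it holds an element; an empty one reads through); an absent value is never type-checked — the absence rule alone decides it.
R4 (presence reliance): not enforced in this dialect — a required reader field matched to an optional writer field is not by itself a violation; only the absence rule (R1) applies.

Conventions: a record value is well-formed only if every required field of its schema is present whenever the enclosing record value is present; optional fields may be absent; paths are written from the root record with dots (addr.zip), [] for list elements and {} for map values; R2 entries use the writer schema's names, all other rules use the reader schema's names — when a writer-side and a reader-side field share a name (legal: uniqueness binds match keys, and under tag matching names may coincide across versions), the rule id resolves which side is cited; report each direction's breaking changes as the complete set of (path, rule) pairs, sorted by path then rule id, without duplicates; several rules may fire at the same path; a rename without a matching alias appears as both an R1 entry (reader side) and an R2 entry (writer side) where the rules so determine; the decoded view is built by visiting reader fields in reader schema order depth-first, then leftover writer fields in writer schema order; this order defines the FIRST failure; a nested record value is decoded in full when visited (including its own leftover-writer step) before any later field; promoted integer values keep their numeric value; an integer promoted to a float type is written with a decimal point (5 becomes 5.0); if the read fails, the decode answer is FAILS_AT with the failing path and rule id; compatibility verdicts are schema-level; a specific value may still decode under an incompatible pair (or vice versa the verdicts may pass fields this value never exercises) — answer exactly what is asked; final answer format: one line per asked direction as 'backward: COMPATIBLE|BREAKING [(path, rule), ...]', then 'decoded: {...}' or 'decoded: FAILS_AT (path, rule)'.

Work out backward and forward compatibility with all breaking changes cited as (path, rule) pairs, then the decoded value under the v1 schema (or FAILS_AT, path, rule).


backward: BREAKING [(owner, R3), (title, R1)]; forward: BREAKING [(owner, R3)]; decoded: FAILS_AT (owner, R3)

arrows below run writer -> reader for Ticket
backward analysis of Ticket with v2 as reader and v1 as writer:
  signature: bytes -> bytes, writer required; from signature
  id: int64 -> int64, writer required; from id
  owner: string -> float64, writer required; from owner
  age: int32 -> int32, writer optional; from age
  title: string -> string, writer optional; from title
  latitude: float64 -> float64, writer optional; from latitude
  rule R3 violated at owner
  rule R1 violated at title
  => 2 violation(s): backward is BREAKING for Ticket
forward analysis of Ticket with v1 as reader and v2 as writer:
  signature: bytes -> bytes, writer required; from signature
  id: int64 -> int64, writer required; from id
  owner: float64 -> string, writer required; from owner
  age: int32 -> int32, writer optional; from age
  title: string -> string, writer required; from title
  latitude: float64 -> float64, writer optional; from latitude
  rule R3 violated at owner
  => 1 violation(s): forward is BREAKING for Ticket
decode walk for Ticket under reader schema v1:
  signature := 0xC0DE
  id := 100
  read fails at owner under R3
  => FAILS_AT (owner, R3)


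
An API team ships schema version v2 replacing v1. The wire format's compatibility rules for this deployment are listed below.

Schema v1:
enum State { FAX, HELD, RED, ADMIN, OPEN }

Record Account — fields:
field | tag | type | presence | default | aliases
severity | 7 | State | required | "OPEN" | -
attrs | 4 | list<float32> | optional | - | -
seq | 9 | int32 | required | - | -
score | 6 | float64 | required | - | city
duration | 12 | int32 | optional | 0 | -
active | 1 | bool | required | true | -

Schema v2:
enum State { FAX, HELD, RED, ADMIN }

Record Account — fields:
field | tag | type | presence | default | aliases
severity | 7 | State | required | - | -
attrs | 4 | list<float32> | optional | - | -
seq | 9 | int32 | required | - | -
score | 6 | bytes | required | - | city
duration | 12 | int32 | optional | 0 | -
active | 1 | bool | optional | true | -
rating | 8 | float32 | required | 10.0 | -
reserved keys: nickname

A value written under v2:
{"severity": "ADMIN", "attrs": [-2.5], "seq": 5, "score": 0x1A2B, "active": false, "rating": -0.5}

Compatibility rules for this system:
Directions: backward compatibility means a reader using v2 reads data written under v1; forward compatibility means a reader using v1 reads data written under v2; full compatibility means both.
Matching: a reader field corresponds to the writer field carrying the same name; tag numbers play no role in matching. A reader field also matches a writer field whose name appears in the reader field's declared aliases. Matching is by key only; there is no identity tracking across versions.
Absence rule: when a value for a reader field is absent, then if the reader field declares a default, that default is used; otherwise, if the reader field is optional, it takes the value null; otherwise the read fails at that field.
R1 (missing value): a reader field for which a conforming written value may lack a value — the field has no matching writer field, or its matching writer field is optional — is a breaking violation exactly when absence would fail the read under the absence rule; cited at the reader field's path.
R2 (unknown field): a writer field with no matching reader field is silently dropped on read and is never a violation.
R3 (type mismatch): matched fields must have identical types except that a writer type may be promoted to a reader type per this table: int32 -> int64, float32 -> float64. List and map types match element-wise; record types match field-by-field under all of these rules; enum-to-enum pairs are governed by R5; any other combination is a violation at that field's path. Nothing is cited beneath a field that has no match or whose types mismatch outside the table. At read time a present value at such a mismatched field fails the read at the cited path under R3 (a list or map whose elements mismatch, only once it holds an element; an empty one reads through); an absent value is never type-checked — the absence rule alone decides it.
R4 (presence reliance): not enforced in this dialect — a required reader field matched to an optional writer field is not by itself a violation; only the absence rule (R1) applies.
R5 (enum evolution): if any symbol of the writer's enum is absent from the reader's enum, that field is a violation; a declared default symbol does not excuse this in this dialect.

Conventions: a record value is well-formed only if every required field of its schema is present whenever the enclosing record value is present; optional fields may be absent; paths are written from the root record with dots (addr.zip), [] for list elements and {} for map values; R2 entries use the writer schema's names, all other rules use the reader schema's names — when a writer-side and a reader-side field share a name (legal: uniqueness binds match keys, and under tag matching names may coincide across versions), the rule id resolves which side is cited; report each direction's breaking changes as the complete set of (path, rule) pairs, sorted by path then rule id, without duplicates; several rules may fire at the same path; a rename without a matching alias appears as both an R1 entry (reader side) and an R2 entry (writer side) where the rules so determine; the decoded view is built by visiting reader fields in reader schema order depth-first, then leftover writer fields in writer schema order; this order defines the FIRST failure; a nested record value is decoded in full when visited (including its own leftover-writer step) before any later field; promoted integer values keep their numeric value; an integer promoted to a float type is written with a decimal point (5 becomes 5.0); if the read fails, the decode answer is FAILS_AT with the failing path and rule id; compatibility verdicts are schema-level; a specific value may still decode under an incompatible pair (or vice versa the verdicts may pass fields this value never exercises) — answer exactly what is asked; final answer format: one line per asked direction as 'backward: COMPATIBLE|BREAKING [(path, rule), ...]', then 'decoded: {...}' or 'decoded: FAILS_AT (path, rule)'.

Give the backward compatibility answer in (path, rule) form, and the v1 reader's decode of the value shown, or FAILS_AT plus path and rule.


in Account below, arrows point writer -> reader
backward on Account — v2 reading data written by v1:
  severity <- severity (State -> State, writer required)
  attrs <- attrs (list<float32> -> list<float32>, writer optional)
  seq <- seq (int32 -> int32, writer required)
  score <- score (float64 -> bytes, writer required)
  duration <- duration (int32 -> int32, writer optional)
  active <- active (bool -> bool, writer required)
  rating: no writer match
  R3 fires at score
  R5 fires at severity
  backward on Account therefore BREAKING (2)
decoding the Account value with the v1 reader:
  severity := "ADMIN"
  attrs := [-2.5]
  seq := 5
  read fails at score under R3
  => FAILS_AT (score, R3)
remaining Account differences; none change what is asked:
  added field rating to record Account: required float32, tag 8, default 10.0 (in v2 it sits last) -> inert for the asked Account verdict: nothing fires
  field active in record Account: required changed to optional -> inert for the asked Account verdict: nothing fires

backward: BREAKING [(score, R3), (severity, R5)]; decoded: FAILS_AT (score, R3)


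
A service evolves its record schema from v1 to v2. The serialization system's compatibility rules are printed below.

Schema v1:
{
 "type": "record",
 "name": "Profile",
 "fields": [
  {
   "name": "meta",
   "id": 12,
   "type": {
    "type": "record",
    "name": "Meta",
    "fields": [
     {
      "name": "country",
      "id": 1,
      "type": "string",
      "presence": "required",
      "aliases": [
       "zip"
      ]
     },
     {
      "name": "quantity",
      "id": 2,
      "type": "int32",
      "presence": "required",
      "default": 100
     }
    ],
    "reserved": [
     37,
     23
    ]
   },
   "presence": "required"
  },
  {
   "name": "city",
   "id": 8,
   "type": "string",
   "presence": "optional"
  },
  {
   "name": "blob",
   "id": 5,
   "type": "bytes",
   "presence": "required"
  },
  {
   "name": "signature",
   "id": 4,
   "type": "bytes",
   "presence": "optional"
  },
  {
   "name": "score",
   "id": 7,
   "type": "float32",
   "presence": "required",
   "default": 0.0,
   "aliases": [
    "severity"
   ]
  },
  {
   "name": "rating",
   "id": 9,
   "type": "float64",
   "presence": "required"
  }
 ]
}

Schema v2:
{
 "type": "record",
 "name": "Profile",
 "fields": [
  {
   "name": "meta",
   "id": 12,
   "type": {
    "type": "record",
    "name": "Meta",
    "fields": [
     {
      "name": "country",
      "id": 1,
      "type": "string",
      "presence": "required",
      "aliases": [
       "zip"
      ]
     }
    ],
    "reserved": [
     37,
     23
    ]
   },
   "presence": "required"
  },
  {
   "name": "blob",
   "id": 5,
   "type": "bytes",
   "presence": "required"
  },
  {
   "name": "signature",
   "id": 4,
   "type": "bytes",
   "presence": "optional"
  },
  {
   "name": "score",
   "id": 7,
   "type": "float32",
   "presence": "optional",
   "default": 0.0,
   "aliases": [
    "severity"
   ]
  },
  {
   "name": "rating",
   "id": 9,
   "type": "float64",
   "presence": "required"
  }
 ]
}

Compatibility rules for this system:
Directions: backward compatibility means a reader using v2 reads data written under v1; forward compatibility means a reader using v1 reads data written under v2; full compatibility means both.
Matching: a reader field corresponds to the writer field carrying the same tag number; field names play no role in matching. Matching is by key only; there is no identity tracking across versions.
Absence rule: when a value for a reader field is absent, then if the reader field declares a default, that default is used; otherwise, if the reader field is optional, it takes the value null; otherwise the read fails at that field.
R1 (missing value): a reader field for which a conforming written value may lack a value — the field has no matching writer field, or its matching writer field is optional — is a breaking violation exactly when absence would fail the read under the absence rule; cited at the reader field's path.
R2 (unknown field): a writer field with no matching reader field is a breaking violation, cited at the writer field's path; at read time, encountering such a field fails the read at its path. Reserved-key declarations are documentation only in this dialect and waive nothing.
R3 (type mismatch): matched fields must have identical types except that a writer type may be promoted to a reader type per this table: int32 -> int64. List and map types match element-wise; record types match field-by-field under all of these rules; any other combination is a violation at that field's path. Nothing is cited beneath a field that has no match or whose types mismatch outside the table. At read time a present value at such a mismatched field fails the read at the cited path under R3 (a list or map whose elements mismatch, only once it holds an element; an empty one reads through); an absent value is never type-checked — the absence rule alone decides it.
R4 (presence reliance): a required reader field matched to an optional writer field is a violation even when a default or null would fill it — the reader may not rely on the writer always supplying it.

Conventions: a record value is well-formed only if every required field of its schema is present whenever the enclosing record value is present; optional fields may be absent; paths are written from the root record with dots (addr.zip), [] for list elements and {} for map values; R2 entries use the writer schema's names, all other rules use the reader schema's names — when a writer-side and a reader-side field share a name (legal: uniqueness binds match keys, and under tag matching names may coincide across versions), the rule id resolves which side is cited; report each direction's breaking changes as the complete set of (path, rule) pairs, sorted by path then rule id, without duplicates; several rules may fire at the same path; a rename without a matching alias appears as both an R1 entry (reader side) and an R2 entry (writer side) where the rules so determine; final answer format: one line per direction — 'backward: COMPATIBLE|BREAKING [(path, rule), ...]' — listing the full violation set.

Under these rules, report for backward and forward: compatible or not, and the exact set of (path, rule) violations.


backward: BREAKING [(city, R2), (meta.quantity, R2)]; forward: BREAKING [(score, R4)]

each type pair in Profile: writer, then reader
checking backward for Profile: reader v2 against writer v1:
  writer required, Meta -> Meta: reader meta maps from writer meta
  writer required, bytes -> bytes: reader blob maps from writer blob
  writer optional, bytes -> bytes: reader signature maps from writer signature
  writer required, float32 -> float32: reader score maps from writer score
  writer required, float64 -> float64: reader rating maps from writer rating
  leftover writer field: city
  writer required, string -> string: reader meta.country maps from writer meta.country
  leftover writer field: meta.quantity
  violation R2 at city
  violation R2 at meta.quantity
  => 2 violation(s): backward is BREAKING for Profile
checking forward for Profile: reader v1 against writer v2:
  writer required, Meta -> Meta: reader meta maps from writer meta
  city: no writer-side match
  writer required, bytes -> bytes: reader blob maps from writer blob
  writer optional, bytes -> bytes: reader signature maps from writer signature
  writer optional, float32 -> float32: reader score maps from writer score
  writer required, float64 -> float64: reader rating maps from writer rating
  writer required, string -> string: reader meta.country maps from writer meta.country
  meta.quantity: no writer-side match
  violation R4 at score
  => 1 violation(s): forward is BREAKING for Profile


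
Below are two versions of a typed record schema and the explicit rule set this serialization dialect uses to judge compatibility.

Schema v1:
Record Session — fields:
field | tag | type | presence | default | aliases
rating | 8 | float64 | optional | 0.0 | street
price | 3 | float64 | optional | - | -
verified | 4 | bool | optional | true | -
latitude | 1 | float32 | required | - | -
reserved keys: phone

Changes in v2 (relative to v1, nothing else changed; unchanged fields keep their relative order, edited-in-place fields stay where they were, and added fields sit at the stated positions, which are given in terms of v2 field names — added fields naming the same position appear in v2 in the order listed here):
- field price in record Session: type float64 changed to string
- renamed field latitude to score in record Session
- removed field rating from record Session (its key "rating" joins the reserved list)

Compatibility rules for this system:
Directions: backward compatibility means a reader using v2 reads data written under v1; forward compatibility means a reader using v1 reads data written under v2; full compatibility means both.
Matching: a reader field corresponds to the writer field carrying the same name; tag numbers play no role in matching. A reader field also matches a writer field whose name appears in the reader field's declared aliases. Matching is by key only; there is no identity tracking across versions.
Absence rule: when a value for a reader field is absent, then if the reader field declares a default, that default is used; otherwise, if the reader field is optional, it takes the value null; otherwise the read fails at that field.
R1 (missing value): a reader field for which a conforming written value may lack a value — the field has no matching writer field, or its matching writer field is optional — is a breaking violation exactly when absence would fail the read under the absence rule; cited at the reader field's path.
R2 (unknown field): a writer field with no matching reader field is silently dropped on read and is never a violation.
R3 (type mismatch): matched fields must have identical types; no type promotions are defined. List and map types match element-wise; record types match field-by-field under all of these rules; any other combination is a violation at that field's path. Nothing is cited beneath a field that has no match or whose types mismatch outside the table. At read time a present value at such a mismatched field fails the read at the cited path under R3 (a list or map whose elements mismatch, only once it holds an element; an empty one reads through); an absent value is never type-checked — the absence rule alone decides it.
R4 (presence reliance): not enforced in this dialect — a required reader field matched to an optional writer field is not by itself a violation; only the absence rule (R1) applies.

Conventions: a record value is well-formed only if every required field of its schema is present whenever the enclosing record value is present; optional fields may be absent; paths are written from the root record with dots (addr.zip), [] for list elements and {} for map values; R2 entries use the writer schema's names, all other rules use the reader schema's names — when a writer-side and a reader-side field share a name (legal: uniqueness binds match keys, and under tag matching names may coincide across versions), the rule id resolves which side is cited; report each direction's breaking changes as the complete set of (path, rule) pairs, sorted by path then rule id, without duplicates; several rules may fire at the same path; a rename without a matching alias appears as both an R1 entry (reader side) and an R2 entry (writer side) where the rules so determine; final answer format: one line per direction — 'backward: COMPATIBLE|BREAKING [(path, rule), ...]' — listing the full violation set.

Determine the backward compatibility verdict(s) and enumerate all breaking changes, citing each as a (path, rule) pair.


arrows below run writer -> reader for Session
backward pass over Session, reader schema v2, writer schema v1:
  price: paired with writer price (float64 -> string; writer optional)
  verified: paired with writer verified (bool -> bool; writer optional)
  score: no writer-side match
  writer rating: unknown to reader
  writer latitude: unknown to reader
  rule R3 violated at price
  rule R1 violated at score
  backward on Session therefore BREAKING (2)
ruling out the remaining Session differences:
  removed field rating from record Session (its key "rating" joins the reserved list) -> inert for the asked Session verdict: nothing fires

backward: BREAKING [(price, R3), (score, R1)]


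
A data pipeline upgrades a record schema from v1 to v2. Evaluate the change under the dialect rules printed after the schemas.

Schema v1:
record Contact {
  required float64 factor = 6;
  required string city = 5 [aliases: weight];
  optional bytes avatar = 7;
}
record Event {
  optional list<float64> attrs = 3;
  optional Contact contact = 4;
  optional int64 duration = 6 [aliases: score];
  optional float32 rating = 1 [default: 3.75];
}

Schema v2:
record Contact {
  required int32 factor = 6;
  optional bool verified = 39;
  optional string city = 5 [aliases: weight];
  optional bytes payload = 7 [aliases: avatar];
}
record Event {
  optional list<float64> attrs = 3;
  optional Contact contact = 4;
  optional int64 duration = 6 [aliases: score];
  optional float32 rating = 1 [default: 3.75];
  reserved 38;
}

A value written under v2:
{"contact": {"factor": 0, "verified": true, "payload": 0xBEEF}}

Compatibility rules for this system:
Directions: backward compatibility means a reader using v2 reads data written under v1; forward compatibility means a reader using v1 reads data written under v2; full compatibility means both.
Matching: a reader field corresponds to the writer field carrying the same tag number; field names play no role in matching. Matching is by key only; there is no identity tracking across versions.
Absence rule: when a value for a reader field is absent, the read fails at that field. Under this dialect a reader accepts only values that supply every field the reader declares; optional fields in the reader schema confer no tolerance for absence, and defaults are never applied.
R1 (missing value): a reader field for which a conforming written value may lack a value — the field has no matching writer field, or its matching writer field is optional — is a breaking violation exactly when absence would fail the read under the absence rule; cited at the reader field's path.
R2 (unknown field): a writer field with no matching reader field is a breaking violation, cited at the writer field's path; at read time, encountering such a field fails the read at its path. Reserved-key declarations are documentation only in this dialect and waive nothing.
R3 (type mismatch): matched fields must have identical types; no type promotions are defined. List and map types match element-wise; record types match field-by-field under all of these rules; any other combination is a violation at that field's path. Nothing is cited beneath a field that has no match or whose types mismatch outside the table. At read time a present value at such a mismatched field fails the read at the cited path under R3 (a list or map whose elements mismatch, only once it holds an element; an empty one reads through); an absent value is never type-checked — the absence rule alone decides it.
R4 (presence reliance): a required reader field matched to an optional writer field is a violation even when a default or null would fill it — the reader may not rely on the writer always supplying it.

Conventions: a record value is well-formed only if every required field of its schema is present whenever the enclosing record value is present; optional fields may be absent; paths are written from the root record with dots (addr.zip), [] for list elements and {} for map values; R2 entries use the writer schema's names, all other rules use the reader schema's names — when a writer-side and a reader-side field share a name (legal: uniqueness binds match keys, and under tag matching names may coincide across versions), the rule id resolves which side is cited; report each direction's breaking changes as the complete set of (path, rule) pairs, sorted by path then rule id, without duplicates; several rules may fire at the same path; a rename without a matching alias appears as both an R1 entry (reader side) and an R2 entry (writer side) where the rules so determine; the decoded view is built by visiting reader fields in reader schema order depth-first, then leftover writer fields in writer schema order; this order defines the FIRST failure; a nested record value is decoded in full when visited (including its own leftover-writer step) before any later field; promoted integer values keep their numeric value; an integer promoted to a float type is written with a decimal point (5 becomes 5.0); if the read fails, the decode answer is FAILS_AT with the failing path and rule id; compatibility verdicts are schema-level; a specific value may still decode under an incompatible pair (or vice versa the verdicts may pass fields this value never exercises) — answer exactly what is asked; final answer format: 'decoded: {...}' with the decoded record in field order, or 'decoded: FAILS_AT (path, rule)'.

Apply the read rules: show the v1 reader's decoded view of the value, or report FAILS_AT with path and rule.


decoded: FAILS_AT (attrs, R1)

in Event below, arrows point writer -> reader
migrating the Event value to v1:
  read fails at attrs under R1 (no fill)
  => FAILS_AT (attrs, R1)
checking off the Event differences that do not matter here:
  renamed field avatar to payload in record Contact (alias avatar declared on the renamed field) -> shifts the Event verdicts, not this decode
  added field verified to record Contact: optional bool, tag 39 (in v2 it sits immediately before city) -> shifts the Event verdicts, not this decode
  field city in record Contact: required changed to optional -> shifts the Event verdicts, not this decode
  field factor in record Contact: type float64 changed to int32 -> shifts the Event verdicts, not this decode
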